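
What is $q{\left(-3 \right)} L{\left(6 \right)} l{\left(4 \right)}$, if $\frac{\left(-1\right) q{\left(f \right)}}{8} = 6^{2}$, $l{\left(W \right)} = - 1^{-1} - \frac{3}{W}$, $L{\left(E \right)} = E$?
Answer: $3024$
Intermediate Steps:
$l{\left(W \right)} = -1 - \frac{3}{W}$ ($l{\left(W \right)} = \left(-1\right) 1 - \frac{3}{W} = -1 - \frac{3}{W}$)
$q{\left(f \right)} = -288$ ($q{\left(f \right)} = - 8 \cdot 6^{2} = \left(-8\right) 36 = -288$)
$q{\left(-3 \right)} L{\left(6 \right)} l{\left(4 \right)} = \left(-288\right) 6 \frac{-3 - 4}{4} = - 1728 \frac{-3 - 4}{4} = - 1728 \cdot \frac{1}{4} \left(-7\right) = \left(-1728\right) \left(- \frac{7}{4}\right) = 3024$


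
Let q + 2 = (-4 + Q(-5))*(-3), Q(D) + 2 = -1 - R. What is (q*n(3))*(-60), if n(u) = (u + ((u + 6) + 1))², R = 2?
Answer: -253500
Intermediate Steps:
Q(D) = -5 (Q(D) = -2 + (-1 - 1*2) = -2 + (-1 - 2) = -2 - 3 = -5)
n(u) = (7 + 2*u)² (n(u) = (u + ((6 + u) + 1))² = (u + (7 + u))² = (7 + 2*u)²)
q = 25 (q = -2 + (-4 - 5)*(-3) = -2 - 9*(-3) = -2 + 27 = 25)
(q*n(3))*(-60) = (25*(7 + 2*3)²)*(-60) = (25*(7 + 6)²)*(-60) = (25*13²)*(-60) = (25*169)*(-60) = 4225*(-60) = -253500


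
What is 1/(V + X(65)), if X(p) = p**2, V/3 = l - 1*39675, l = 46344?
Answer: 1/24232 ≈ 4.1268e-5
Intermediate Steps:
V = 20007 (V = 3*(46344 - 1*39675) = 3*(46344 - 39675) = 3*6669 = 20007)
1/(V + X(65)) = 1/(20007 + 65**2) = 1/(20007 + 4225) = 1/24232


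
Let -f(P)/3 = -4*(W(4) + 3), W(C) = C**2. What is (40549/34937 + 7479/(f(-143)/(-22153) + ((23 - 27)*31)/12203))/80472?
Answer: -3071136272330131/675879488735808 ≈ -4.5439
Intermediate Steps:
f(P) = 228 (f(P) = -(-12)*(4**2 + 3) = -(-12)*(16 + 3) = -(-12)*19 = -3*(-76) = 228)
(40549/34937 + 7479/(f(-143)/(-22153) + ((23 - 27)*31)/12203))/80472 = (40549/34937 + 7479/(228/(-22153) + ((23 - 27)*31)/12203))/80472 = (40549*(1/34937) + 7479/(228*(-1/22153) - 4*31*(1/12203)))*(1/80472) = (1763/1519 + 7479/(-228/22153 - 124*1/12203))*(1/80472) = (1763/1519 + 7479/(-228/22153 - 124/12203))*(1/80472) = (1763/1519 + 7479/(-5529256/270333059))*(1/80472) = (1763/1519 + 7479*(-270333059/5529256))*(1/80472) = (1763/1519 - 2021820948261/5529256)*(1/80472) = -3071136272330131/8398939864*1/80472 = -3071136272330131/675879488735808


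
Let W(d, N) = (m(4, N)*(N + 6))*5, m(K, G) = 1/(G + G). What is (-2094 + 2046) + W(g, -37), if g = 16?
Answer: -3397/74 ≈ -45.905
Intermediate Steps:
m(K, G) = 1/(2*G)
W(d, N) = 5*(6 + N)/(2*N) (W(d, N) = ((1/(2*N))*(N + 6))*5 = ((1/(2*N))*(6 + N))*5 = ((6 + N)/(2*N))*5 = 5*(6 + N)/(2*N))
(-2094 + 2046) + W(g, -37) = (-2094 + 2046) + (5/2 + 15/(-37)) = -48 + (5/2 + 15*(-1/37)) = -48 + (5/2 - 15/37) = -48 + 155/74 = -3397/74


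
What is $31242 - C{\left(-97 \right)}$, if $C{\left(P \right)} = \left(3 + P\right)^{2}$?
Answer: $22406$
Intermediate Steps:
$31242 - C{\left(-97 \right)} = 31242 - \left(3 - 97\right)^{2} = 31242 - \left(-94\right)^{2} = 31242 - 8836 = 22406$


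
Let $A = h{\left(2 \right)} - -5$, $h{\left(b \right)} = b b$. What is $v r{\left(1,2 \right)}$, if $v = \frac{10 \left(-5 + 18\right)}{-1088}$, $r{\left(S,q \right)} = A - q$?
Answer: $- \frac{455}{544} \approx -0.8364$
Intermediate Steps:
$h{\left(b \right)} = b^{2}$
$A = 9$ ($A = 2^{2} - -5 = 4 + 5 = 9$)
$r{\left(S,q \right)} = 9 - q$
$v = - \frac{65}{544}$ ($v = 10 \cdot 13 \left(- \frac{1}{1088}\right) = 130 \left(- \frac{1}{1088}\right) = - \frac{65}{544} \approx -0.11949$)
$v r{\left(1,2 \right)} = - \frac{65 \left(9 - 2\right)}{544} = \left(- \frac{65}{544}\right) 7 = - \frac{455}{544}$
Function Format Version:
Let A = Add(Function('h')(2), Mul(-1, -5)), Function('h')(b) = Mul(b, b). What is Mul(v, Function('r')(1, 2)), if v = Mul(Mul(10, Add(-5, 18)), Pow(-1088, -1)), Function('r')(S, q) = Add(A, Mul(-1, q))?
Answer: Rational(-455, 544) ≈ -0.83640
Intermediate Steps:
Function('h')(b) = Pow(b, 2)
A = 9 (A = Add(Pow(2, 2), Mul(-1, -5)) = Add(4, 5) = 9)
Function('r')(S, q) = Add(9, Mul(-1, q))
v = Rational(-65, 544) (v = Mul(Mul(10, 13), Rational(-1, 1088)) = Mul(130, Rational(-1, 1088)) = Rational(-65, 544) ≈ -0.11949)
Mul(v, Function('r')(1, 2)) = Mul(Rational(-65, 544), Add(9, Mul(-1, 2))) = Mul(Rational(-65, 544), Add(9, -2)) = Mul(Rational(-65, 544), 7) = Rational(-455, 544)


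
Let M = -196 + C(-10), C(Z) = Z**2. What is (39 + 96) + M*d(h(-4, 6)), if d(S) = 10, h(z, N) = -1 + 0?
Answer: -825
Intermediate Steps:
h(z, N) = -1
M = -96 (M = -196 + (-10)**2 = -196 + 100 = -96)
(39 + 96) + M*d(h(-4, 6)) = (39 + 96) - 96*10 = 135 - 960 = -825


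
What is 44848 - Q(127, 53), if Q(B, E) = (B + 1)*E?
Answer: 38064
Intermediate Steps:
Q(B, E) = E*(1 + B) (Q(B, E) = (1 + B)*E = E*(1 + B))
44848 - Q(127, 53) = 44848 - 53*(1 + 127) = 44848 - 53*128 = 44848 - 1*6784 = 44848 - 6784 = 38064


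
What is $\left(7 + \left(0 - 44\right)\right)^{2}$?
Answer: $1369$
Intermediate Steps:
$\left(7 + \left(0 - 44\right)\right)^{2} = \left(7 - 44\right)^{2} = \left(-37\right)^{2} = 1369$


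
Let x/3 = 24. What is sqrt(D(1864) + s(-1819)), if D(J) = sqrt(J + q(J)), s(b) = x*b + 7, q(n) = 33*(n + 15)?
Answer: sqrt(-130961 + sqrt(63871)) ≈ 361.54*I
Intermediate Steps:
q(n) = 495 + 33*n (q(n) = 33*(15 + n) = 495 + 33*n)
x = 72 (x = 3*24 = 72)
s(b) = 7 + 72*b (s(b) = 72*b + 7 = 7 + 72*b)
D(J) = sqrt(495 + 34*J) (D(J) = sqrt(J + (495 + 33*J)) = sqrt(495 + 34*J))
sqrt(D(1864) + s(-1819)) = sqrt(sqrt(495 + 34*1864) + (7 + 72*(-1819))) = sqrt(sqrt(495 + 63376) + (7 - 130968)) = sqrt(sqrt(63871) - 130961) = sqrt(-130961 + sqrt(63871))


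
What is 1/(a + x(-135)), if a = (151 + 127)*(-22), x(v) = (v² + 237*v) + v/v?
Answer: -1/19885 ≈ -5.0289e-5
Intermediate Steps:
x(v) = 1 + v² + 237*v (x(v) = (v² + 237*v) + 1 = 1 + v² + 237*v)
a = -6116 (a = 278*(-22) = -6116)
1/(a + x(-135)) = 1/(-6116 + (1 + (-135)² + 237*(-135))) = 1/(-6116 + (1 + 18225 - 31995)) = 1/(-6116 - 13769) = 1/(-19885) = -1/19885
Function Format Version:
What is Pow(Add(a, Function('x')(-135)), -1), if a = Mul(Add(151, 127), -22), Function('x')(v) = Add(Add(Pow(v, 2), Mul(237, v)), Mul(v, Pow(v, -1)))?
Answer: Rational(-1, 19885) ≈ -5.0289e-5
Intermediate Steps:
Function('x')(v) = Add(1, Pow(v, 2), Mul(237, v)) (Function('x')(v) = Add(Add(Pow(v, 2), Mul(237, v)), 1) = Add(1, Pow(v, 2), Mul(237, v)))
a = -6116 (a = Mul(278, -22) = -6116)
Pow(Add(a, Function('x')(-135)), -1) = Pow(Add(-6116, Add(1, Pow(-135, 2), Mul(237, -135))), -1) = Pow(Add(-6116, Add(1, 18225, -31995)), -1) = Pow(Add(-6116, -13769), -1) = Pow(-19885, -1) = Rational(-1, 19885)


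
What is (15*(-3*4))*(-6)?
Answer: 1080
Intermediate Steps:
(15*(-3*4))*(-6) = (15*(-12))*(-6) = -180*(-6) = 1080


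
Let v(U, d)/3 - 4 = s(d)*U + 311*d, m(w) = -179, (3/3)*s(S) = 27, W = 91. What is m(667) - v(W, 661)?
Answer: -624275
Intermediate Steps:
s(S) = 27
v(U, d) = 12 + 81*U + 933*d (v(U, d) = 12 + 3*(27*U + 311*d) = 12 + (81*U + 933*d) = 12 + 81*U + 933*d)
m(667) - v(W, 661) = -179 - (12 + 81*91 + 933*661) = -179 - (12 + 7371 + 616713) = -179 - 1*624096 = -179 - 624096 = -624275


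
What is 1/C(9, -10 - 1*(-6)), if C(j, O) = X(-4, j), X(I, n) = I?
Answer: -1/4 ≈ -0.25000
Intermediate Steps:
C(j, O) = -4
1/C(9, -10 - 1*(-6)) = 1/(-4) = -1/4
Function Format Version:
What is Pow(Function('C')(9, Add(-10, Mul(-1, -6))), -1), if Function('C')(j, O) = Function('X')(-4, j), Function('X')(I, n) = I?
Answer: Rational(-1, 4) ≈ -0.25000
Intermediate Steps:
Function('C')(j, O) = -4
Pow(Function('C')(9, Add(-10, Mul(-1, -6))), -1) = Pow(-4, -1) = Rational(-1, 4)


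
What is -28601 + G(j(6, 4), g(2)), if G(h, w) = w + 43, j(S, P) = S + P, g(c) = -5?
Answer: -28563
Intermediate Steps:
j(S, P) = P + S
G(h, w) = 43 + w
-28601 + G(j(6, 4), g(2)) = -28601 + (43 - 5) = -28601 + 38 = -28563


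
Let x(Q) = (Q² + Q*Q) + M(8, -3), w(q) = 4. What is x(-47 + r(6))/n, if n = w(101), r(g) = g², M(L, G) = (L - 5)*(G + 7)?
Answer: 127/2 ≈ 63.500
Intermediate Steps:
M(L, G) = (-5 + L)*(7 + G)
n = 4
x(Q) = 12 + 2*Q² (x(Q) = (Q² + Q*Q) + (-35 - 5*(-3) + 7*8 - 3*8) = (Q² + Q²) + (-35 + 15 + 56 - 24) = 2*Q² + 12 = 12 + 2*Q²)
x(-47 + r(6))/n = (12 + 2*(-47 + 6²)²)/4 = (12 + 2*(-47 + 36)²)*(¼) = (12 + 2*(-11)²)*(¼) = (12 + 2*121)*(¼) = (12 + 242)*(¼) = 254*(¼) = 127/2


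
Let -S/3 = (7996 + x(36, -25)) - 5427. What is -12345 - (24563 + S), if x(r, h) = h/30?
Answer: -58407/2 ≈ -29204.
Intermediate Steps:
x(r, h) = h/30 (x(r, h) = h*(1/30) = h/30)
S = -15409/2 (S = -3*((7996 + (1/30)*(-25)) - 5427) = -3*((7996 - 5/6) - 5427) = -3*(47971/6 - 5427) = -3*15409/6 = -15409/2 ≈ -7704.5)
-12345 - (24563 + S) = -12345 - (24563 - 15409/2) = -12345 - 1*33717/2 = -12345 - 33717/2 = -58407/2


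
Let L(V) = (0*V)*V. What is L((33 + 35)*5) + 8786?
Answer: 8786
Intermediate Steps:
L(V) = 0 (L(V) = 0*V = 0)
L((33 + 35)*5) + 8786 = 0 + 8786 = 8786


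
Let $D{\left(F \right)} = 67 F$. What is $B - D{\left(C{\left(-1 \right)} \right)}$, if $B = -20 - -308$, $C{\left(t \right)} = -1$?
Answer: $355$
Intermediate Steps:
$B = 288$ ($B = -20 + 308 = 288$)
$B - D{\left(C{\left(-1 \right)} \right)} = 288 - 67 \left(-1\right) = 288 - -67 = 288 + 67 = 355$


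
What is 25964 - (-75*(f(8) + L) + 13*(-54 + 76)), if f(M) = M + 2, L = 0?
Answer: 26428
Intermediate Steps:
f(M) = 2 + M
25964 - (-75*(f(8) + L) + 13*(-54 + 76)) = 25964 - (-75*((2 + 8) + 0) + 13*(-54 + 76)) = 25964 - (-75*(10 + 0) + 13*22) = 25964 - (-75*10 + 286) = 25964 - (-750 + 286) = 25964 - 1*(-464) = 25964 + 464 = 26428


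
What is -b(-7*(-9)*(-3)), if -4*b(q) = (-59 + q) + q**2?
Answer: 35473/4 ≈ 8868.3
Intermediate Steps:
b(q) = 59/4 - q/4 - q**2/4 (b(q) = -((-59 + q) + q**2)/4 = -(-59 + q + q**2)/4 = 59/4 - q/4 - q**2/4)
-b(-7*(-9)*(-3)) = -(59/4 - (-7*(-9))*(-3)/4 - (-7*(-9)*(-3))**2/4) = -(59/4 - 63*(-3)/4 - (63*(-3))**2/4) = -(59/4 - 1/4*(-189) - 1/4*(-189)**2) = -(59/4 + 189/4 - 1/4*35721) = -(59/4 + 189/4 - 35721/4) = -1*(-35473/4) = 35473/4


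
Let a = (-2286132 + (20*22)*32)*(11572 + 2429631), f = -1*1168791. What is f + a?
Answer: -5546541327347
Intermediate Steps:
f = -1168791
a = -5546540158556 (a = (-2286132 + 440*32)*2441203 = (-2286132 + 14080)*2441203 = -2272052*2441203 = -5546540158556)
f + a = -1168791 - 5546540158556 = -5546541327347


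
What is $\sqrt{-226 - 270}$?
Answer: $4 i \sqrt{31} \approx 22.271 i$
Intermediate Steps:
$\sqrt{-226 - 270} = \sqrt{-496} = 4 i \sqrt{31}$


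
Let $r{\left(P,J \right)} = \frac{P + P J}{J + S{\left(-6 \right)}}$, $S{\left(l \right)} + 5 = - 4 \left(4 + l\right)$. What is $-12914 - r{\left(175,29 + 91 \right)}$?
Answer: $- \frac{1609597}{123} \approx -13086.0$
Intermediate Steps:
$S{\left(l \right)} = -21 - 4 l$ ($S{\left(l \right)} = -5 - 4 \left(4 + l\right) = -5 - \left(16 + 4 l\right) = -21 - 4 l$)
$r{\left(P,J \right)} = \frac{P + J P}{3 + J}$ ($r{\left(P,J \right)} = \frac{P + P J}{J - -3} = \frac{P + J P}{J + \left(-21 + 24\right)} = \frac{P + J P}{J + 3} = \frac{P + J P}{3 + J}$)
$-12914 - r{\left(175,29 + 91 \right)} = -12914 - \frac{175 \left(1 + \left(29 + 91\right)\right)}{3 + \left(29 + 91\right)} = -12914 - \frac{175 \left(1 + 120\right)}{3 + 120} = -12914 - 175 \cdot \frac{1}{123} \cdot 121 = -12914 - \frac{21175}{123} = - \frac{1609597}{123}$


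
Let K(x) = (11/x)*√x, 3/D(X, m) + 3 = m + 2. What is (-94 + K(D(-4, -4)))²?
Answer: 25903/3 + 2068*I*√15/3 ≈ 8634.3 + 2669.8*I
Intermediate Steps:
D(X, m) = 3/(-1 + m) (D(X, m) = 3/(-3 + (m + 2)) = 3/(-3 + (2 + m)) = 3/(-1 + m))
K(x) = 11/√x
(-94 + K(D(-4, -4)))² = (-94 + 11/√(3/(-1 - 4)))² = (-94 + 11/√(3/(-5)))² = (-94 + 11/√(3*(-⅕)))² = (-94 + 11/√(-⅗))² = (-94 + 11*(-I*√15/3))² = (-94 - 11*I*√15/3)²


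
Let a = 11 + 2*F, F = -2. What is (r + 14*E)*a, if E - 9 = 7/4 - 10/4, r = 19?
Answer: 1883/2 ≈ 941.50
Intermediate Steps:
E = 33/4 (E = 9 + (7/4 - 10/4) = 9 + (7*(¼) - 10*¼) = 9 + (7/4 - 5/2) = 9 - ¾ = 33/4 ≈ 8.2500)
a = 7 (a = 11 + 2*(-2) = 11 - 4 = 7)
(r + 14*E)*a = (19 + 14*(33/4))*7 = (19 + 231/2)*7 = (269/2)*7 = 1883/2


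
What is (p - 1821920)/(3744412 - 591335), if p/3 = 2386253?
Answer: 5336839/3153077 ≈ 1.6926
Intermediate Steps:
p = 7158759 (p = 3*2386253 = 7158759)
(p - 1821920)/(3744412 - 591335) = (7158759 - 1821920)/(3744412 - 591335) = 5336839/3153077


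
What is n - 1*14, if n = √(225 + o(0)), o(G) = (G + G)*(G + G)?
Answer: 1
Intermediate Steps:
o(G) = 4*G² (o(G) = (2*G)*(2*G) = 4*G²)
n = 15 (n = √(225 + 4*0²) = √(225 + 4*0) = √(225 + 0) = √225 = 15)
n - 1*14 = 15 - 1*14 = 15 - 14 = 1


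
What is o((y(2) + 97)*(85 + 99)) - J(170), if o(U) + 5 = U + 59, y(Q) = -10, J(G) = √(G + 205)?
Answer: 16062 - 5*√15 ≈ 16043.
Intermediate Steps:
J(G) = √(205 + G)
o(U) = 54 + U (o(U) = -5 + (U + 59) = -5 + (59 + U) = 54 + U)
o((y(2) + 97)*(85 + 99)) - J(170) = (54 + (-10 + 97)*(85 + 99)) - √(205 + 170) = (54 + 87*184) - √375 = (54 + 16008) - 5*√15 = 16062 - 5*√15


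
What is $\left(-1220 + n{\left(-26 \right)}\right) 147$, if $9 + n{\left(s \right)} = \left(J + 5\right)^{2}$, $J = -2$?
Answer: $-179340$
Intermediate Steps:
$n{\left(s \right)} = 0$ ($n{\left(s \right)} = -9 + \left(-2 + 5\right)^{2} = -9 + 3^{2} = -9 + 9 = 0$)
$\left(-1220 + n{\left(-26 \right)}\right) 147 = \left(-1220 + 0\right) 147 = \left(-1220\right) 147 = -179340$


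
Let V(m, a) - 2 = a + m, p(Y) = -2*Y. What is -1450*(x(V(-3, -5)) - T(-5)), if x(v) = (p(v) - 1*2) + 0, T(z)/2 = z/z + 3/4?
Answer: -9425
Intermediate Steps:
V(m, a) = 2 + a + m (V(m, a) = 2 + (a + m) = 2 + a + m)
T(z) = 7/2 (T(z) = 2*(z/z + 3/4) = 2*(1 + 3*(¼)) = 2*(1 + ¾) = 2*(7/4) = 7/2)
x(v) = -2 - 2*v (x(v) = (-2*v - 1*2) + 0 = (-2*v - 2) + 0 = (-2 - 2*v) + 0 = -2 - 2*v)
-1450*(x(V(-3, -5)) - T(-5)) = -1450*((-2 - 2*(2 - 5 - 3)) - 1*7/2) = -1450*((-2 - 2*(-6)) - 7/2) = -1450*((-2 + 12) - 7/2) = -1450*(10 - 7/2) = -1450*13/2 = -9425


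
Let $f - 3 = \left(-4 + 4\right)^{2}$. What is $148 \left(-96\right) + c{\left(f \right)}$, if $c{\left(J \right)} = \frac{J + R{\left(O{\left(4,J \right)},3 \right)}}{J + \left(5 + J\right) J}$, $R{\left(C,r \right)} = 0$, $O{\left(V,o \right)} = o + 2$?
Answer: $- \frac{127871}{9} \approx -14208.0$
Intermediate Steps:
$O{\left(V,o \right)} = 2 + o$
$f = 3$ ($f = 3 + \left(-4 + 4\right)^{2} = 3 + 0^{2} = 3 + 0 = 3$)
$c{\left(J \right)} = \frac{J}{J + J \left(5 + J\right)}$ ($c{\left(J \right)} = \frac{J + 0}{J + \left(5 + J\right) J} = \frac{J}{J + J \left(5 + J\right)}$)
$148 \left(-96\right) + c{\left(f \right)} = 148 \left(-96\right) + \frac{1}{6 + 3} = -14208 + \frac{1}{9} = - \frac{127871}{9}$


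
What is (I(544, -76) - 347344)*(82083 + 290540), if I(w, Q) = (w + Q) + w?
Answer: -129051268836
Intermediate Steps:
I(w, Q) = Q + 2*w (I(w, Q) = (Q + w) + w = Q + 2*w)
(I(544, -76) - 347344)*(82083 + 290540) = ((-76 + 2*544) - 347344)*(82083 + 290540) = ((-76 + 1088) - 347344)*372623 = (1012 - 347344)*372623 = -346332*372623 = -129051268836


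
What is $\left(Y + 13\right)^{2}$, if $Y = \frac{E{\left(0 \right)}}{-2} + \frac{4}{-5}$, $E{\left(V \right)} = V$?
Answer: $\frac{3721}{25} \approx 148.84$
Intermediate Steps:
$Y = - \frac{4}{5}$ ($Y = \frac{0}{-2} + \frac{4}{-5} = 0 \left(- \frac{1}{2}\right) + 4 \left(- \frac{1}{5}\right) = 0 - \frac{4}{5} = - \frac{4}{5} \approx -0.8$)
$\left(Y + 13\right)^{2} = \left(- \frac{4}{5} + 13\right)^{2} = \left(\frac{61}{5}\right)^{2} = \frac{3721}{25}$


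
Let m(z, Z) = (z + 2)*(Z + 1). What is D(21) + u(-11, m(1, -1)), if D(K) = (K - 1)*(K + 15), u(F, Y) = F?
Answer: 709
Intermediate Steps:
m(z, Z) = (1 + Z)*(2 + z) (m(z, Z) = (2 + z)*(1 + Z) = (1 + Z)*(2 + z))
D(K) = (-1 + K)*(15 + K)
D(21) + u(-11, m(1, -1)) = (-15 + 21² + 14*21) - 11 = (-15 + 441 + 294) - 11 = 720 - 11 = 709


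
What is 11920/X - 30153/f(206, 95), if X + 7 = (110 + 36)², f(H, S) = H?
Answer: -640074757/4389654 ≈ -145.81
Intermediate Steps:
X = 21309 (X = -7 + (110 + 36)² = -7 + 146² = -7 + 21316 = 21309)
11920/X - 30153/f(206, 95) = 11920/21309 - 30153/206 = -640074757/4389654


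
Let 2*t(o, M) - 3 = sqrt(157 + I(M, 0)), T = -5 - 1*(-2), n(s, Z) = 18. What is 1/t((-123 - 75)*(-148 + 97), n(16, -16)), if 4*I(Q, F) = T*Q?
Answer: -12/269 + 2*sqrt(574)/269 ≈ 0.13352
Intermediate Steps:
T = -3 (T = -5 + 2 = -3)
I(Q, F) = -3*Q/4 (I(Q, F) = (-3*Q)/4 = -3*Q/4)
t(o, M) = 3/2 + sqrt(157 - 3*M/4)/2
1/t((-123 - 75)*(-148 + 97), n(16, -16)) = 1/(3/2 + sqrt(628 - 3*18)/4) = 1/(3/2 + sqrt(628 - 54)/4) = 1/(3/2 + sqrt(574)/4)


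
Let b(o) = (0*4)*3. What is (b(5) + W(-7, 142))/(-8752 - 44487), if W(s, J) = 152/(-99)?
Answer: 152/5270661 ≈ 2.8839e-5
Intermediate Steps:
W(s, J) = -152/99 (W(s, J) = 152*(-1/99) = -152/99)
b(o) = 0 (b(o) = 0*3 = 0)
(b(5) + W(-7, 142))/(-8752 - 44487) = (0 - 152/99)/(-8752 - 44487) = -152/99/(-53239) = -152/99*(-1/53239) = 152/5270661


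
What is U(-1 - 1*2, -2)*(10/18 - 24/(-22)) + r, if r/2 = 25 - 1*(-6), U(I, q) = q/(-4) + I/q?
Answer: 6464/99 ≈ 65.293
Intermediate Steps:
U(I, q) = -q/4 + I/q (U(I, q) = q*(-¼) + I/q = -q/4 + I/q)
r = 62 (r = 2*(25 - 1*(-6)) = 2*(25 + 6) = 2*31 = 62)
U(-1 - 1*2, -2)*(10/18 - 24/(-22)) + r = (-¼*(-2) + (-1 - 1*2)/(-2))*(10/18 - 24/(-22)) + 62 = (½ + (-1 - 2)*(-½))*(10*(1/18) - 24*(-1/22)) + 62 = (½ - 3*(-½))*(5/9 + 12/11) + 62 = (½ + 3/2)*(163/99) + 62 = 2*(163/99) + 62 = 326/99 + 62 = 6464/99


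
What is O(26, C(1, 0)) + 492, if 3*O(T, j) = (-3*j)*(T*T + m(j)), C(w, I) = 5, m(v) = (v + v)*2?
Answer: -2988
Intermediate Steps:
m(v) = 4*v (m(v) = (2*v)*2 = 4*v)
O(T, j) = -j*(T² + 4*j) (O(T, j) = ((-3*j)*(T*T + 4*j))/3 = ((-3*j)*(T² + 4*j))/3 = (-3*j*(T² + 4*j))/3 = -j*(T² + 4*j))
O(26, C(1, 0)) + 492 = -1*5*(26² + 4*5) + 492 = -1*5*(676 + 20) + 492 = -1*5*696 + 492 = -3480 + 492 = -2988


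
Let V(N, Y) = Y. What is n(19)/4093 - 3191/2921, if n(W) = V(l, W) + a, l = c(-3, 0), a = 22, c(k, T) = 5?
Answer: -12941002/11955653 ≈ -1.0824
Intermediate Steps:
l = 5
n(W) = 22 + W (n(W) = W + 22 = 22 + W)
n(19)/4093 - 3191/2921 = (22 + 19)/4093 - 3191/2921 = 41*(1/4093) - 3191*1/2921 = 41/4093 - 3191/2921 = -12941002/11955653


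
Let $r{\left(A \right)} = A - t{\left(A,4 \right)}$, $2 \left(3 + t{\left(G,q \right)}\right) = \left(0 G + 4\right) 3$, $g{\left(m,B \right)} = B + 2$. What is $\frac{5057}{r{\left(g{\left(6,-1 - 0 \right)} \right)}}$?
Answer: $- \frac{5057}{2} \approx -2528.5$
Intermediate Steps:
$g{\left(m,B \right)} = 2 + B$
$t{\left(G,q \right)} = 3$ ($t{\left(G,q \right)} = -3 + \frac{\left(0 G + 4\right) 3}{2} = -3 + \frac{\left(0 + 4\right) 3}{2} = -3 + \frac{4 \cdot 3}{2} = -3 + \frac{1}{2} \cdot 12 = -3 + 6 = 3$)
$r{\left(A \right)} = -3 + A$ ($r{\left(A \right)} = A - 3 = -3 + A$)
$\frac{5057}{r{\left(g{\left(6,-1 - 0 \right)} \right)}} = \frac{5057}{-3 + \left(2 - 1\right)} = \frac{5057}{-3 + 1} = \frac{5057}{-2} = 5057 \left(- \frac{1}{2}\right) = - \frac{5057}{2}$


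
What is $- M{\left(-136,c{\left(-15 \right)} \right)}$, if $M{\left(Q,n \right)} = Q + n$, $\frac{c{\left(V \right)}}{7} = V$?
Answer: $241$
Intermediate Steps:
$c{\left(V \right)} = 7 V$
$- M{\left(-136,c{\left(-15 \right)} \right)} = - (-136 + 7 \left(-15\right)) = - (-136 - 105) = \left(-1\right) \left(-241\right) = 241$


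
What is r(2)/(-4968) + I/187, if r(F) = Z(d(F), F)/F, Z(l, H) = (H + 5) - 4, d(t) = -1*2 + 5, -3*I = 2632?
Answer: -2905915/619344 ≈ -4.6919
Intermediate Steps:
I = -2632/3 (I = -⅓*2632 = -2632/3 ≈ -877.33)
d(t) = 3 (d(t) = -2 + 5 = 3)
Z(l, H) = 1 + H (Z(l, H) = (5 + H) - 4 = 1 + H)
r(F) = (1 + F)/F
r(2)/(-4968) + I/187 = ((1 + 2)/2)/(-4968) - 2632/3/187 = ((½)*3)*(-1/4968) - 2632/3*1/187 = (3/2)*(-1/4968) - 2632/561 = -1/3312 - 2632/561 = -2905915/619344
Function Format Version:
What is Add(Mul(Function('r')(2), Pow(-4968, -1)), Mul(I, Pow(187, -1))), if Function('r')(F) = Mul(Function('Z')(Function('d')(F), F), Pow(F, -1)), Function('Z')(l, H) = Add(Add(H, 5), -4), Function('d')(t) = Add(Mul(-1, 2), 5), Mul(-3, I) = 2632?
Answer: Rational(-2905915, 619344) ≈ -4.6919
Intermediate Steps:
I = Rational(-2632, 3) (I = Mul(Rational(-1, 3), 2632) = Rational(-2632, 3) ≈ -877.33)
Function('d')(t) = 3 (Function('d')(t) = Add(-2, 5) = 3)
Function('Z')(l, H) = Add(1, H) (Function('Z')(l, H) = Add(Add(5, H), -4) = Add(1, H))
Function('r')(F) = Mul(Pow(F, -1), Add(1, F)) (Function('r')(F) = Mul(Add(1, F), Pow(F, -1)) = Mul(Pow(F, -1), Add(1, F)))
Add(Mul(Function('r')(2), Pow(-4968, -1)), Mul(I, Pow(187, -1))) = Add(Mul(Mul(Pow(2, -1), Add(1, 2)), Pow(-4968, -1)), Mul(Rational(-2632, 3), Pow(187, -1))) = Add(Mul(Mul(Rational(1, 2), 3), Rational(-1, 4968)), Mul(Rational(-2632, 3), Rational(1, 187))) = Add(Mul(Rational(3, 2), Rational(-1, 4968)), Rational(-2632, 561)) = Add(Rational(-1, 3312), Rational(-2632, 561)) = Rational(-2905915, 619344)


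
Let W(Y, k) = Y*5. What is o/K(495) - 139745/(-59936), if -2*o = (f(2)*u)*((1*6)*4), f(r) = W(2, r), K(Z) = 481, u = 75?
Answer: -472206655/28829216 ≈ -16.379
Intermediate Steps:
W(Y, k) = 5*Y
f(r) = 10 (f(r) = 5*2 = 10)
o = -9000 (o = -10*75*(1*6)*4/2 = -375*6*4 = -375*24 = -1/2*18000 = -9000)
o/K(495) - 139745/(-59936) = -9000/481 - 139745/(-59936) = -9000*1/481 - 139745*(-1/59936) = -9000/481 + 139745/59936 = -472206655/28829216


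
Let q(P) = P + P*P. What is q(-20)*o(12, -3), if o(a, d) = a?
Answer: 4560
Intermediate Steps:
q(P) = P + P²
q(-20)*o(12, -3) = -20*(1 - 20)*12 = -20*(-19)*12 = 380*12 = 4560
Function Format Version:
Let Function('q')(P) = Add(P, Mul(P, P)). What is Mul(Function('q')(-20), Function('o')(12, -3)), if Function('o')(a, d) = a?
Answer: 4560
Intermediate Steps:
Function('q')(P) = Add(P, Pow(P, 2))
Mul(Function('q')(-20), Function('o')(12, -3)) = Mul(Mul(-20, Add(1, -20)), 12) = Mul(Mul(-20, -19), 12) = Mul(380, 12) = 4560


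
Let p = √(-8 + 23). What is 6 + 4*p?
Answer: 6 + 4*√15 ≈ 21.492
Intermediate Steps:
p = √15 ≈ 3.8730
6 + 4*p = 6 + 4*√15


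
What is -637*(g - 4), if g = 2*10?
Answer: -10192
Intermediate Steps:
g = 20
-637*(g - 4) = -637*(20 - 4) = -637*16 = -10192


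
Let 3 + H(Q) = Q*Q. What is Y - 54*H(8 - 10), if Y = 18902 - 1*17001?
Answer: 1847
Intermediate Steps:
Y = 1901 (Y = 18902 - 17001 = 1901)
H(Q) = -3 + Q² (H(Q) = -3 + Q*Q = -3 + Q²)
Y - 54*H(8 - 10) = 1901 - 54*(-3 + (8 - 10)²) = 1901 - 54*(-3 + (-2)²) = 1901 - 54*(-3 + 4) = 1901 - 54*1 = 1901 - 54 = 1847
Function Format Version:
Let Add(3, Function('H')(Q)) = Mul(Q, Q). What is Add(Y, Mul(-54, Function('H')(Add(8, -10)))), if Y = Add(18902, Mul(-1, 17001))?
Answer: 1847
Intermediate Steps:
Y = 1901 (Y = Add(18902, -17001) = 1901)
Function('H')(Q) = Add(-3, Pow(Q, 2)) (Function('H')(Q) = Add(-3, Mul(Q, Q)) = Add(-3, Pow(Q, 2)))
Add(Y, Mul(-54, Function('H')(Add(8, -10)))) = Add(1901, Mul(-54, Add(-3, Pow(Add(8, -10), 2)))) = Add(1901, Mul(-54, Add(-3, Pow(-2, 2)))) = Add(1901, Mul(-54, Add(-3, 4))) = Add(1901, Mul(-54, 1)) = Add(1901, -54) = 1847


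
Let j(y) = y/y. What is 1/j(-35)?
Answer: 1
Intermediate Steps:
j(y) = 1
1/j(-35) = 1/1 = 1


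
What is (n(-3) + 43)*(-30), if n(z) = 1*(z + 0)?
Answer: -1200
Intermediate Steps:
n(z) = z (n(z) = 1*z = z)
(n(-3) + 43)*(-30) = (-3 + 43)*(-30) = 40*(-30) = -1200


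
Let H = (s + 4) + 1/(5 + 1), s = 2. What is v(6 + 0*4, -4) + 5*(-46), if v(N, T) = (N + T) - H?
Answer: -1405/6 ≈ -234.17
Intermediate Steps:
H = 37/6 (H = (2 + 4) + 1/(5 + 1) = 6 + 1/6 = 37/6 ≈ 6.1667)
v(N, T) = -37/6 + N + T (v(N, T) = (N + T) - 1*37/6 = (N + T) - 37/6 = -37/6 + N + T)
v(6 + 0*4, -4) + 5*(-46) = (-37/6 + (6 + 0*4) - 4) + 5*(-46) = (-37/6 + (6 + 0) - 4) - 230 = (-37/6 + 6 - 4) - 230 = -25/6 - 230 = -1405/6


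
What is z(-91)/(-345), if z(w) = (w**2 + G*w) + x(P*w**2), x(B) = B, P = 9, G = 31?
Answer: -26663/115 ≈ -231.85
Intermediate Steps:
z(w) = 10*w**2 + 31*w (z(w) = (w**2 + 31*w) + 9*w**2 = 10*w**2 + 31*w)
z(-91)/(-345) = -91*(31 + 10*(-91))/(-345) = -91*(31 - 910)*(-1/345) = -91*(-879)*(-1/345) = 79989*(-1/345) = -26663/115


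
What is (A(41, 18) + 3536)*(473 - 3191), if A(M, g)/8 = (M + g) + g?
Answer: -11285136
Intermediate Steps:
A(M, g) = 8*M + 16*g (A(M, g) = 8*((M + g) + g) = 8*(M + 2*g) = 8*M + 16*g)
(A(41, 18) + 3536)*(473 - 3191) = ((8*41 + 16*18) + 3536)*(473 - 3191) = ((328 + 288) + 3536)*(-2718) = (616 + 3536)*(-2718) = 4152*(-2718) = -11285136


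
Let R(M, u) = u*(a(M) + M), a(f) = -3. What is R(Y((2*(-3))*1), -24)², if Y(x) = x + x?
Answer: 129600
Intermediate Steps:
Y(x) = 2*x
R(M, u) = u*(-3 + M)
R(Y((2*(-3))*1), -24)² = (-24*(-3 + 2*((2*(-3))*1)))² = (-24*(-3 + 2*(-6*1)))² = (-24*(-3 + 2*(-6)))² = (-24*(-3 - 12))² = (-24*(-15))² = 360² = 129600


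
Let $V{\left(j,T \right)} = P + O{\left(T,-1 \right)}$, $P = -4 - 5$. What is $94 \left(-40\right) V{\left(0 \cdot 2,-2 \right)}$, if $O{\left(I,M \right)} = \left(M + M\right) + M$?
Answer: $45120$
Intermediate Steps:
$O{\left(I,M \right)} = 3 M$ ($O{\left(I,M \right)} = 2 M + M = 3 M$)
$P = -9$ ($P = -4 - 5 = -9$)
$V{\left(j,T \right)} = -12$ ($V{\left(j,T \right)} = -9 + 3 \left(-1\right) = -9 - 3 = -12$)
$94 \left(-40\right) V{\left(0 \cdot 2,-2 \right)} = 94 \left(-40\right) \left(-12\right) = \left(-3760\right) \left(-12\right) = 45120$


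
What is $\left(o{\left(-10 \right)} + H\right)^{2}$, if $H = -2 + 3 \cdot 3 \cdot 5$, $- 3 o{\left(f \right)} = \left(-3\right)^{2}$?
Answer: $1600$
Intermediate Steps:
$o{\left(f \right)} = -3$ ($o{\left(f \right)} = - \frac{\left(-3\right)^{2}}{3} = \left(- \frac{1}{3}\right) 9 = -3$)
$H = 43$ ($H = -2 + 3 \cdot 15 = -2 + 45 = 43$)
$\left(o{\left(-10 \right)} + H\right)^{2} = \left(-3 + 43\right)^{2} = 40^{2} = 1600$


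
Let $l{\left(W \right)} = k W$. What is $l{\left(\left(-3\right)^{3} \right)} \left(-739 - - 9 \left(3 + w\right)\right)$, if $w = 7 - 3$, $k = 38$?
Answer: $693576$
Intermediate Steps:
$w = 4$ ($w = 7 - 3 = 4$)
$l{\left(W \right)} = 38 W$
$l{\left(\left(-3\right)^{3} \right)} \left(-739 - - 9 \left(3 + w\right)\right) = 38 \left(-3\right)^{3} \left(-739 - - 9 \left(3 + 4\right)\right) = 38 \left(-27\right) \left(-739 - \left(-9\right) 7\right) = - 1026 \left(-739 - -63\right) = - 1026 \left(-739 + 63\right) = \left(-1026\right) \left(-676\right) = 693576$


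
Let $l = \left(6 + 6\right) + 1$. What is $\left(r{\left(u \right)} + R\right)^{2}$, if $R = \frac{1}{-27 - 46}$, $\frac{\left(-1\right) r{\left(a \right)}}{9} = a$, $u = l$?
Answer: $\frac{72965764}{5329} \approx 13692.0$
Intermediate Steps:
$l = 13$ ($l = 12 + 1 = 13$)
$u = 13$
$r{\left(a \right)} = - 9 a$
$R = - \frac{1}{73}$ ($R = \frac{1}{-73} = - \frac{1}{73} \approx -0.013699$)
$\left(r{\left(u \right)} + R\right)^{2} = \left(\left(-9\right) 13 - \frac{1}{73}\right)^{2} = \left(-117 - \frac{1}{73}\right)^{2} = \left(- \frac{8542}{73}\right)^{2} = \frac{72965764}{5329}$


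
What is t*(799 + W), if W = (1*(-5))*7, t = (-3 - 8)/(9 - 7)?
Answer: -4202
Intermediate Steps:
t = -11/2 ≈ -5.5000
W = -35 (W = -5*7 = -35)
t*(799 + W) = -11*(799 - 35)/2 = -11/2*764 = -4202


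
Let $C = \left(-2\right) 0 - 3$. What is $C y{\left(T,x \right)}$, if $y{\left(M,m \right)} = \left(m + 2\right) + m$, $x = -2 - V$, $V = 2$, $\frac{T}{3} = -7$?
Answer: $18$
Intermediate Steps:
$T = -21$ ($T = 3 \left(-7\right) = -21$)
$x = -4$ ($x = -2 - 2 = -4$)
$C = -3$ ($C = 0 - 3 = -3$)
$y{\left(M,m \right)} = 2 + 2 m$ ($y{\left(M,m \right)} = \left(2 + m\right) + m = 2 + 2 m$)
$C y{\left(T,x \right)} = - 3 \left(2 + 2 \left(-4\right)\right) = - 3 \left(2 - 8\right) = \left(-3\right) \left(-6\right) = 18$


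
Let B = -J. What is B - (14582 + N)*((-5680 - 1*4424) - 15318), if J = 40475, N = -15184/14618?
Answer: 2708983806037/7309 ≈ 3.7064e+8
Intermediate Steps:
N = -7592/7309 (N = -15184*1/14618 = -7592/7309 ≈ -1.0387)
B = -40475 (B = -1*40475 = -40475)
B - (14582 + N)*((-5680 - 1*4424) - 15318) = -40475 - (14582 - 7592/7309)*((-5680 - 1*4424) - 15318) = -40475 - 106572246*((-5680 - 4424) - 15318)/7309 = -40475 - 106572246*(-10104 - 15318)/7309 = -40475 - 106572246*(-25422)/7309 = -40475 - 1*(-2709279637812/7309) = -40475 + 2709279637812/7309 = 2708983806037/7309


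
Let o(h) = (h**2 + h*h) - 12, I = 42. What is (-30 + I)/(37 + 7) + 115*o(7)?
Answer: 108793/11 ≈ 9890.3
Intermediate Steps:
o(h) = -12 + 2*h**2 (o(h) = (h**2 + h**2) - 12 = 2*h**2 - 12 = -12 + 2*h**2)
(-30 + I)/(37 + 7) + 115*o(7) = (-30 + 42)/(37 + 7) + 115*(-12 + 2*7**2) = 12/44 + 115*(-12 + 2*49) = 12*(1/44) + 115*(-12 + 98) = 3/11 + 115*86 = 3/11 + 9890 = 108793/11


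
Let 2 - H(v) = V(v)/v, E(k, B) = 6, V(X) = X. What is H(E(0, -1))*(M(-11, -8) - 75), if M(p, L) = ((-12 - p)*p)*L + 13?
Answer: -150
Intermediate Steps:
H(v) = 1 (H(v) = 2 - v/v = 2 - 1*1 = 2 - 1 = 1)
M(p, L) = 13 + L*p*(-12 - p) (M(p, L) = (p*(-12 - p))*L + 13 = L*p*(-12 - p) + 13 = 13 + L*p*(-12 - p))
H(E(0, -1))*(M(-11, -8) - 75) = 1*((13 - 1*(-8)*(-11)**2 - 12*(-8)*(-11)) - 75) = 1*((13 - 1*(-8)*121 - 1056) - 75) = 1*((13 + 968 - 1056) - 75) = 1*(-75 - 75) = 1*(-150) = -150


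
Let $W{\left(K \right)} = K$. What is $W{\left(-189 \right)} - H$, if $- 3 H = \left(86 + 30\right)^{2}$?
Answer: $\frac{12889}{3} \approx 4296.3$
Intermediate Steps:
$H = - \frac{13456}{3}$ ($H = - \frac{\left(86 + 30\right)^{2}}{3} = - \frac{116^{2}}{3} = \left(- \frac{1}{3}\right) 13456 = - \frac{13456}{3} \approx -4485.3$)
$W{\left(-189 \right)} - H = -189 - - \frac{13456}{3} = -189 + \frac{13456}{3} = \frac{12889}{3}$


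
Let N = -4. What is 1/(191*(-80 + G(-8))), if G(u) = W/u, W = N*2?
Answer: -1/15089 ≈ -6.6273e-5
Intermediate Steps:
W = -8 (W = -4*2 = -8)
G(u) = -8/u
1/(191*(-80 + G(-8))) = 1/(191*(-80 - 8/(-8))) = 1/(191*(-80 - 8*(-1/8))) = 1/(191*(-80 + 1)) = 1/(191*(-79)) = 1/(-15089) = -1/15089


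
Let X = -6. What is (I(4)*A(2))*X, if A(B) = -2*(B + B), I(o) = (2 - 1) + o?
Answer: 240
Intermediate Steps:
I(o) = 1 + o
A(B) = -4*B
(I(4)*A(2))*X = ((1 + 4)*(-4*2))*(-6) = (5*(-8))*(-6) = -40*(-6) = 240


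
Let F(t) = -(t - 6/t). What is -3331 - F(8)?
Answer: -13295/4 ≈ -3323.8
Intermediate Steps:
F(t) = -t + 6/t
-3331 - F(8) = -3331 - (-1*8 + 6/8) = -3331 - (-8 + 6*(1/8)) = -3331 - (-8 + 3/4) = -3331 - 1*(-29/4) = -3331 + 29/4 = -13295/4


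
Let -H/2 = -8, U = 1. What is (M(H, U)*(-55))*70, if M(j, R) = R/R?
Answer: -3850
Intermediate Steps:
H = 16 (H = -2*(-8) = 16)
M(j, R) = 1
(M(H, U)*(-55))*70 = (1*(-55))*70 = -55*70 = -3850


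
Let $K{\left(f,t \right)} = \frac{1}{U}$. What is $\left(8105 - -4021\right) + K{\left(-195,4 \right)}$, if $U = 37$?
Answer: $\frac{448663}{37} \approx 12126.0$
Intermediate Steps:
$K{\left(f,t \right)} = \frac{1}{37}$
$\left(8105 - -4021\right) + K{\left(-195,4 \right)} = \left(8105 - -4021\right) + \frac{1}{37} = \left(8105 + 4021\right) + \frac{1}{37} = 12126 + \frac{1}{37} = \frac{448663}{37}$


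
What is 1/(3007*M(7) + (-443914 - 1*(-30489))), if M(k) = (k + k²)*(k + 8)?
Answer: 1/2112455 ≈ 4.7338e-7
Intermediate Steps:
M(k) = (8 + k)*(k + k²) (M(k) = (k + k²)*(8 + k) = (8 + k)*(k + k²))
1/(3007*M(7) + (-443914 - 1*(-30489))) = 1/(3007*(7*(8 + 7² + 9*7)) + (-443914 - 1*(-30489))) = 1/(3007*(7*(8 + 49 + 63)) + (-443914 + 30489)) = 1/(3007*(7*120) - 413425) = 1/(3007*840 - 413425) = 1/(2525880 - 413425) = 1/2112455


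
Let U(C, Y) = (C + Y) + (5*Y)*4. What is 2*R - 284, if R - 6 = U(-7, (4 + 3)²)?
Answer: 1772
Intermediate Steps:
U(C, Y) = C + 21*Y (U(C, Y) = (C + Y) + 20*Y = C + 21*Y)
R = 1028 (R = 6 + (-7 + 21*(4 + 3)²) = 6 + (-7 + 21*7²) = 6 + (-7 + 21*49) = 6 + (-7 + 1029) = 6 + 1022 = 1028)
2*R - 284 = 2*1028 - 284 = 2056 - 284 = 1772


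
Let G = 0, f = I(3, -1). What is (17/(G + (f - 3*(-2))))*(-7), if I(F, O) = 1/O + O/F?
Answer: -51/2 ≈ -25.500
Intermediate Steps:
I(F, O) = 1/O + O/F
f = -4/3 (f = 1/(-1) - 1/3 = -1 - 1*⅓ = -1 - ⅓ = -4/3 ≈ -1.3333)
(17/(G + (f - 3*(-2))))*(-7) = (17/(0 + (-4/3 - 3*(-2))))*(-7) = (17/(0 + (-4/3 + 6)))*(-7) = (17/(0 + 14/3))*(-7) = (17/(14/3))*(-7) = ((3/14)*17)*(-7) = (51/14)*(-7) = -51/2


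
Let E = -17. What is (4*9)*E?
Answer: -612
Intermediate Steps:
(4*9)*E = (4*9)*(-17) = 36*(-17) = -612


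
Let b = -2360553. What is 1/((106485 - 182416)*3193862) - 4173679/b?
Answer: 1012171980949964885/572465109595863666 ≈ 1.7681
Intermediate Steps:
1/((106485 - 182416)*3193862) - 4173679/b = 1/((106485 - 182416)*3193862) - 4173679/(-2360553) = (1/3193862)/(-75931) - 4173679*(-1/2360553) = -1/75931*1/3193862 + 4173679/2360553 = -1/242513135522 + 4173679/2360553 = 1012171980949964885/572465109595863666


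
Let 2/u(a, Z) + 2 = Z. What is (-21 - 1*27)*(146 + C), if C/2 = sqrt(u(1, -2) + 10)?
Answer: -7008 - 48*sqrt(38) ≈ -7303.9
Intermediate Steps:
u(a, Z) = 2/(-2 + Z)
C = sqrt(38) (C = 2*sqrt(2/(-2 - 2) + 10) = 2*sqrt(2/(-4) + 10) = 2*sqrt(2*(-1/4) + 10) = 2*sqrt(-1/2 + 10) = 2*sqrt(19/2) = 2*(sqrt(38)/2) = sqrt(38) ≈ 6.1644)
(-21 - 1*27)*(146 + C) = (-21 - 1*27)*(146 + sqrt(38)) = (-21 - 27)*(146 + sqrt(38)) = -48*(146 + sqrt(38)) = -7008 - 48*sqrt(38)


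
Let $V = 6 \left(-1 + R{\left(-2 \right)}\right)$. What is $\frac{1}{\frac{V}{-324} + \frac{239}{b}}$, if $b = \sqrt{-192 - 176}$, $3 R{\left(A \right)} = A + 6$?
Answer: $- \frac{14904}{374770973} + \frac{6272316 i \sqrt{23}}{374770973} \approx -3.9768 \cdot 10^{-5} + 0.080265 i$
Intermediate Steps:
$R{\left(A \right)} = 2 + \frac{A}{3}$ ($R{\left(A \right)} = \frac{A + 6}{3} = \frac{6 + A}{3} = 2 + \frac{A}{3}$)
$b = 4 i \sqrt{23}$ ($b = \sqrt{-368} = 4 i \sqrt{23} \approx 19.183 i$)
$V = 2$ ($V = 6 \left(-1 + \left(2 + \frac{1}{3} \left(-2\right)\right)\right) = 6 \left(-1 + \left(2 - \frac{2}{3}\right)\right) = 6 \left(-1 + \frac{4}{3}\right) = 6 \cdot \frac{1}{3} = 2$)
$\frac{1}{\frac{V}{-324} + \frac{239}{b}} = \frac{1}{\frac{2}{-324} + \frac{239}{4 i \sqrt{23}}} = \frac{1}{2 \left(- \frac{1}{324}\right) + 239 \left(- \frac{i \sqrt{23}}{92}\right)} = \frac{1}{- \frac{1}{162} - \frac{239 i \sqrt{23}}{92}}$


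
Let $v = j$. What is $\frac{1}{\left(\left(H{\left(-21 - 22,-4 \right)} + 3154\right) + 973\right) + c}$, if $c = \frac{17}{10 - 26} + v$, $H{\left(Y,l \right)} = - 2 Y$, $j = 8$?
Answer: $\frac{16}{67519} \approx 0.00023697$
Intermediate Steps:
$v = 8$
$c = \frac{111}{16}$ ($c = \frac{17}{10 - 26} + 8 = \frac{17}{-16} + 8 = 17 \left(- \frac{1}{16}\right) + 8 = - \frac{17}{16} + 8 = \frac{111}{16} \approx 6.9375$)
$\frac{1}{\left(\left(H{\left(-21 - 22,-4 \right)} + 3154\right) + 973\right) + c} = \frac{1}{\left(\left(- 2 \left(-21 - 22\right) + 3154\right) + 973\right) + \frac{111}{16}} = \frac{1}{\left(\left(\left(-2\right) \left(-43\right) + 3154\right) + 973\right) + \frac{111}{16}} = \frac{1}{\left(\left(86 + 3154\right) + 973\right) + \frac{111}{16}} = \frac{1}{\left(3240 + 973\right) + \frac{111}{16}} = \frac{1}{4213 + \frac{111}{16}} = \frac{1}{\frac{67519}{16}} = \frac{16}{67519}$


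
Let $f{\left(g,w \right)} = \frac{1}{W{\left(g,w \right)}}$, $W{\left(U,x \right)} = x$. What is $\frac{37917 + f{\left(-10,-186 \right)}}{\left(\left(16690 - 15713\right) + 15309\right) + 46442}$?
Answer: $\frac{7052561}{11667408} \approx 0.60447$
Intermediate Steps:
$f{\left(g,w \right)} = \frac{1}{w}$
$\frac{37917 + f{\left(-10,-186 \right)}}{\left(\left(16690 - 15713\right) + 15309\right) + 46442} = \frac{37917 + \frac{1}{-186}}{\left(\left(16690 - 15713\right) + 15309\right) + 46442} = \frac{37917 - \frac{1}{186}}{\left(977 + 15309\right) + 46442} = \frac{7052561}{186 \left(16286 + 46442\right)} = \frac{7052561}{186 \cdot 62728} = \frac{7052561}{186} \cdot \frac{1}{62728} = \frac{7052561}{11667408}$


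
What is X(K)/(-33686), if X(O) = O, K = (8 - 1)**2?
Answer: -49/33686 ≈ -0.0014546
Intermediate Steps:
K = 49 (K = 7**2 = 49)
X(K)/(-33686) = 49/(-33686) = 49*(-1/33686) = -49/33686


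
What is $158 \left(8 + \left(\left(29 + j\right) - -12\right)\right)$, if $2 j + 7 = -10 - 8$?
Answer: $5767$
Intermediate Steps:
$j = - \frac{25}{2}$ ($j = - \frac{7}{2} + \frac{-10 - 8}{2} = - \frac{7}{2} + \frac{1}{2} \left(-18\right) = - \frac{7}{2} - 9 = - \frac{25}{2} \approx -12.5$)
$158 \left(8 + \left(\left(29 + j\right) - -12\right)\right) = 158 \left(8 + \left(\left(29 - \frac{25}{2}\right) - -12\right)\right) = 158 \left(8 + \left(\frac{33}{2} + 12\right)\right) = 158 \left(8 + \frac{57}{2}\right) = 158 \cdot \frac{73}{2} = 5767$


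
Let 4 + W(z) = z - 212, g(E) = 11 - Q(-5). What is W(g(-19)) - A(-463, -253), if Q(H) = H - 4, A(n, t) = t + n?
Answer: 520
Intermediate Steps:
A(n, t) = n + t
Q(H) = -4 + H
g(E) = 20 (g(E) = 11 - (-4 - 5) = 11 - 1*(-9) = 11 + 9 = 20)
W(z) = -216 + z (W(z) = -4 + (z - 212) = -4 + (-212 + z) = -216 + z)
W(g(-19)) - A(-463, -253) = (-216 + 20) - (-463 - 253) = -196 - 1*(-716) = -196 + 716 = 520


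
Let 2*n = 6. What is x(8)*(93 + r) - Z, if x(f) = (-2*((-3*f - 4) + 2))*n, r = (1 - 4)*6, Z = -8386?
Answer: 20086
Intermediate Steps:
n = 3 (n = (1/2)*6 = 3)
r = -18 (r = -3*6 = -18)
x(f) = 12 + 18*f (x(f) = -2*((-3*f - 4) + 2)*3 = -2*((-4 - 3*f) + 2)*3 = -2*(-2 - 3*f)*3 = (4 + 6*f)*3 = 12 + 18*f)
x(8)*(93 + r) - Z = (12 + 18*8)*(93 - 18) - 1*(-8386) = (12 + 144)*75 + 8386 = 156*75 + 8386 = 11700 + 8386 = 20086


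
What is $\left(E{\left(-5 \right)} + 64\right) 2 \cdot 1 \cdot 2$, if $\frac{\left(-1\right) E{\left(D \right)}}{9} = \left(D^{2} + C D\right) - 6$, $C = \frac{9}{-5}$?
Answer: $-752$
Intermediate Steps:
$C = - \frac{9}{5}$ ($C = 9 \left(- \frac{1}{5}\right) = - \frac{9}{5} \approx -1.8$)
$E{\left(D \right)} = 54 - 9 D^{2} + \frac{81 D}{5}$ ($E{\left(D \right)} = - 9 \left(\left(D^{2} - \frac{9 D}{5}\right) - 6\right) = - 9 \left(-6 + D^{2} - \frac{9 D}{5}\right) = 54 - 9 D^{2} + \frac{81 D}{5}$)
$\left(E{\left(-5 \right)} + 64\right) 2 \cdot 1 \cdot 2 = \left(\left(54 - 9 \left(-5\right)^{2} + \frac{81}{5} \left(-5\right)\right) + 64\right) 2 \cdot 1 \cdot 2 = \left(\left(54 - 225 - 81\right) + 64\right) 2 \cdot 2 = \left(\left(54 - 225 - 81\right) + 64\right) 4 = \left(-252 + 64\right) 4 = \left(-188\right) 4 = -752$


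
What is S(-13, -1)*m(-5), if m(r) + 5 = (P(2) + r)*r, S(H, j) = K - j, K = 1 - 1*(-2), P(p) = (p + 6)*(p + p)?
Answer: -560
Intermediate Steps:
P(p) = 2*p*(6 + p) (P(p) = (6 + p)*(2*p) = 2*p*(6 + p))
K = 3 (K = 1 + 2 = 3)
S(H, j) = 3 - j
m(r) = -5 + r*(32 + r) (m(r) = -5 + (2*2*(6 + 2) + r)*r = -5 + (2*2*8 + r)*r = -5 + (32 + r)*r = -5 + r*(32 + r))
S(-13, -1)*m(-5) = (3 - 1*(-1))*(-5 + (-5)**2 + 32*(-5)) = (3 + 1)*(-5 + 25 - 160) = 4*(-140) = -560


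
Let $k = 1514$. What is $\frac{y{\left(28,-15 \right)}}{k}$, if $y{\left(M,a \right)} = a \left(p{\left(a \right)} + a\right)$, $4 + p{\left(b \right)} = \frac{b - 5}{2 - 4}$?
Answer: $\frac{135}{1514} \approx 0.089168$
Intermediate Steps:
$p{\left(b \right)} = - \frac{3}{2} - \frac{b}{2}$ ($p{\left(b \right)} = -4 + \frac{b - 5}{2 - 4} = -4 + \frac{-5 + b}{-2} = -4 + \left(-5 + b\right) \left(- \frac{1}{2}\right) = -4 - \left(- \frac{5}{2} + \frac{b}{2}\right) = - \frac{3}{2} - \frac{b}{2}$)
$y{\left(M,a \right)} = a \left(- \frac{3}{2} + \frac{a}{2}\right)$ ($y{\left(M,a \right)} = a \left(\left(- \frac{3}{2} - \frac{a}{2}\right) + a\right) = a \left(- \frac{3}{2} + \frac{a}{2}\right)$)
$\frac{y{\left(28,-15 \right)}}{k} = \frac{\frac{1}{2} \left(-15\right) \left(-3 - 15\right)}{1514} = \frac{1}{2} \left(-15\right) \left(-18\right) \frac{1}{1514} = 135 \cdot \frac{1}{1514} = \frac{135}{1514}$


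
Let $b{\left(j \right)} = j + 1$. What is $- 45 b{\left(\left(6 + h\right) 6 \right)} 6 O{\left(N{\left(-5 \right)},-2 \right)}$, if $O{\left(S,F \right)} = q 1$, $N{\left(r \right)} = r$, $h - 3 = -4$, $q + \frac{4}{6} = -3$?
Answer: $30690$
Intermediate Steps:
$q = - \frac{11}{3}$ ($q = - \frac{2}{3} - 3 = - \frac{11}{3} \approx -3.6667$)
$h = -1$ ($h = 3 - 4 = -1$)
$b{\left(j \right)} = 1 + j$
$O{\left(S,F \right)} = - \frac{11}{3}$ ($O{\left(S,F \right)} = \left(- \frac{11}{3}\right) 1 = - \frac{11}{3}$)
$- 45 b{\left(\left(6 + h\right) 6 \right)} 6 O{\left(N{\left(-5 \right)},-2 \right)} = - 45 \left(1 + \left(6 - 1\right) 6\right) 6 \left(- \frac{11}{3}\right) = - 45 \left(1 + 5 \cdot 6\right) 6 \left(- \frac{11}{3}\right) = - 45 \left(1 + 30\right) 6 \left(- \frac{11}{3}\right) = - 45 \cdot 31 \cdot 6 \left(- \frac{11}{3}\right) = \left(-45\right) 186 \left(- \frac{11}{3}\right) = \left(-8370\right) \left(- \frac{11}{3}\right) = 30690$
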